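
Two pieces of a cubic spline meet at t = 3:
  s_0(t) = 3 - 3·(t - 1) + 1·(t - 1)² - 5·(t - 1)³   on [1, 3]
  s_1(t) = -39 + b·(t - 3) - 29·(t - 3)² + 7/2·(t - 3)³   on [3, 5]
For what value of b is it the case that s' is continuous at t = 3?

s_0'(t) = -3 + 2·(t - 1) - 15·(t - 1)², so s_0'(3) = -59. On the right, s_1'(3) = b, so b = -59.

-59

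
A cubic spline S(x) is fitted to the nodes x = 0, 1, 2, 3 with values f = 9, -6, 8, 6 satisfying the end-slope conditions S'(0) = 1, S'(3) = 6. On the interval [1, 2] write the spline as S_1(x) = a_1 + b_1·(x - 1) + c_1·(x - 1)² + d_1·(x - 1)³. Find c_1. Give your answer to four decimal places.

Let m_i = S''(x_i). Step sizes h_i = 1, 1, 1; slopes of the chords Δ_i = (y_(i+1) - y_i)/h_i = -15, 14, -2.
  1·m_0 + 4·m_1 + 1·m_2 = 6(Δ_1 - Δ_0) = 174
  1·m_1 + 4·m_2 + 1·m_3 = 6(Δ_2 - Δ_1) = -96
Clamped end conditions give two more equations: 2h_0·m_0 + h_0·m_1 = 6(Δ_0 - S'(0)) = -96 and h_2·m_2 + 2h_2·m_3 = 6(S'(3) - Δ_2) = 48.
Solving the tridiagonal system: m_0 = -1318/15, m_1 = 1196/15, m_2 = -856/15, m_3 = 788/15.
On [1, 2], with S_1(x) = a_1 + b_1·(x - 1) + c_1·(x - 1)² + d_1·(x - 1)³: c_1 = m_1/2 = 598/15, d_1 = (m_2 - m_1)/(6h_1) = -114/5, b_1 = Δ_1 - h_1(2m_1 + m_2)/6 = -46/15.

39.8667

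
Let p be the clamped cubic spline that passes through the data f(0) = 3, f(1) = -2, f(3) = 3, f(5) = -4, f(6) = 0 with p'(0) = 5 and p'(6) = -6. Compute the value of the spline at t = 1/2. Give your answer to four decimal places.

Write σ_i for p''(x_i). With h_i = 1, 2, 2, 1 and divided differences Δ_i = -5, 5/2, -7/2, 4, the continuity of p' gives the tridiagonal system
  1·σ_0 + 6·σ_1 + 2·σ_2 = 6(Δ_1 - Δ_0) = 45
  2·σ_1 + 8·σ_2 + 2·σ_3 = 6(Δ_2 - Δ_1) = -36
  2·σ_2 + 6·σ_3 + 1·σ_4 = 6(Δ_3 - Δ_2) = 45
Clamped end conditions give two more equations: 2h_0·σ_0 + h_0·σ_1 = 6(Δ_0 - p'(0)) = -60 and h_3·σ_3 + 2h_3·σ_4 = 6(p'(6) - Δ_3) = -60.
Solving: σ_0 = -118/3, σ_1 = 56/3, σ_2 = -83/6, σ_3 = 56/3, σ_4 = -118/3.
On [0, 1], p(t) = 3 + 5·t - 59/3·t² + 29/3·t³.
With t = 1/2: p(1/2) = 43/24.

1.7917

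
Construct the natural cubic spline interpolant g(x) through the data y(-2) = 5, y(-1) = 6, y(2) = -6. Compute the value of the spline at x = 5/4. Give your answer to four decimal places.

With M_i denoting the second derivative at x_i, h_i = 1, 3, and Δ_i = (y_(i+1) − y_i)/h_i = 1, -4:
  1·M_0 + 8·M_1 + 3·M_2 = 6(Δ_1 - Δ_0) = -30
Natural end conditions: M_0 = M_2 = 0.
Solving the tridiagonal system: M_0 = 0, M_1 = -15/4, M_2 = 0.
On [-1, 2], g(x) = 6 - 1/4·(x + 1) - 15/8·(x + 1)² + 5/24·(x + 1)³.
With (x + 1) = 9/4: g(5/4) = -861/512.

-1.6816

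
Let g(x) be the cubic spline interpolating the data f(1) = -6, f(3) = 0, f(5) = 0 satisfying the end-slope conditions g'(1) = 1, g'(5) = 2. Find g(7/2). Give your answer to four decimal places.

0.2344

Write M_i for g''(x_i). With h_i = 2, 2 and divided differences Δ_i = 3, 0, the continuity of g' gives the tridiagonal system
  2·M_0 + 8·M_1 + 2·M_2 = 6(Δ_1 - Δ_0) = -18
Clamped end conditions give two more equations: 2h_0·M_0 + h_0·M_1 = 6(Δ_0 - g'(1)) = 12 and h_1·M_1 + 2h_1·M_2 = 6(g'(5) - Δ_1) = 12.
Solving: M_0 = 11/2, M_1 = -5, M_2 = 11/2.
On [3, 5], g(x) = 0 + 3/2·(x - 3) - 5/2·(x - 3)² + 7/8·(x - 3)³.
With (x - 3) = 1/2: g(7/2) = 15/64.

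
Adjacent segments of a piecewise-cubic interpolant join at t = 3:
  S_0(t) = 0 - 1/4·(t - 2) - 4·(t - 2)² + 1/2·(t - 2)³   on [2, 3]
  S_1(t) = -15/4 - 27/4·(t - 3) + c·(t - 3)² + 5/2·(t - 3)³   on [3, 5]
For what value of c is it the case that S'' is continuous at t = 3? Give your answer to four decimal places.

-2.5000

S_0''(t) = -8 + 3·(t - 2), so S_0''(3) = -5. On the right, S_1''(3) = 2c, so c = -5/2.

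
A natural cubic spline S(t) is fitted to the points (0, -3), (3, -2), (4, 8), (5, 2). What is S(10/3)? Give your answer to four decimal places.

Let M_i = S''(x_i). Step sizes h_i = 3, 1, 1; slopes of the chords Δ_i = (y_(i+1) - y_i)/h_i = 1/3, 10, -6.
  3·M_0 + 8·M_1 + 1·M_2 = 6(Δ_1 - Δ_0) = 58
  1·M_1 + 4·M_2 + 1·M_3 = 6(Δ_2 - Δ_1) = -96
Natural end conditions: M_0 = M_3 = 0.
Solving: M_0 = 0, M_1 = 328/31, M_2 = -826/31, M_3 = 0.
On [3, 4], S(t) = -2 + 1015/93·(t - 3) + 164/31·(t - 3)² - 577/93·(t - 3)³.
With (t - 3) = 1/3: S(10/3) = 5012/2511.

1.9960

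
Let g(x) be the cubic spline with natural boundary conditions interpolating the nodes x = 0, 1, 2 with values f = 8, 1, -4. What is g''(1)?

3

Write σ_i for g''(x_i). With h_i = 1, 1 and divided differences Δ_i = -7, -5, the continuity of g' gives the tridiagonal system
  1·σ_0 + 4·σ_1 + 1·σ_2 = 6(Δ_1 - Δ_0) = 12
Natural end conditions: σ_0 = σ_2 = 0.
Solving the tridiagonal system: σ_0 = 0, σ_1 = 3, σ_2 = 0.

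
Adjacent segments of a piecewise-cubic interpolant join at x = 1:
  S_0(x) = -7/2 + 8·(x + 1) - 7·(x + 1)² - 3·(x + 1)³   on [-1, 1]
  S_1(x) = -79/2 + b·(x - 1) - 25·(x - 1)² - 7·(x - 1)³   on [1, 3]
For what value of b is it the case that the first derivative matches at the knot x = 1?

S_0'(x) = 8 - 14·(x + 1) - 9·(x + 1)², so S_0'(1) = -56. On the right, S_1'(1) = b, so b = -56.

-56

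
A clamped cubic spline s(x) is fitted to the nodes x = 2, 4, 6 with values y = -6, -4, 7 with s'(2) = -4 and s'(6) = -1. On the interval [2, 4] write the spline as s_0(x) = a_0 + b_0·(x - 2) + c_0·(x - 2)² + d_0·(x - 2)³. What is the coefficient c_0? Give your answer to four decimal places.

2.4375

With σ_i denoting the second derivative at x_i, h_i = 2, 2, and Δ_i = (y_(i+1) − y_i)/h_i = 1, 11/2:
  2·σ_0 + 8·σ_1 + 2·σ_2 = 6(Δ_1 - Δ_0) = 27
Clamped end conditions give two more equations: 2h_0·σ_0 + h_0·σ_1 = 6(Δ_0 - s'(2)) = 30 and h_1·σ_1 + 2h_1·σ_2 = 6(s'(6) - Δ_1) = -39.
Solving: σ_0 = 39/8, σ_1 = 21/4, σ_2 = -99/8.
On [2, 4], with s_0(x) = a_0 + b_0·(x - 2) + c_0·(x - 2)² + d_0·(x - 2)³: c_0 = σ_0/2 = 39/16, d_0 = (σ_1 - σ_0)/(6h_0) = 1/32, b_0 = Δ_0 - h_0(2σ_0 + σ_1)/6 = -4.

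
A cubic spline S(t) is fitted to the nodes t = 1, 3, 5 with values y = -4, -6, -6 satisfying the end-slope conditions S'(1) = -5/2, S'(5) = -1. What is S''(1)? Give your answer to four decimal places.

1.8750

Let M_i = S''(x_i). Step sizes h_i = 2, 2; slopes of the chords Δ_i = (y_(i+1) - y_i)/h_i = -1, 0.
  2·M_0 + 8·M_1 + 2·M_2 = 6(Δ_1 - Δ_0) = 6
Clamped end conditions give two more equations: 2h_0·M_0 + h_0·M_1 = 6(Δ_0 - S'(1)) = 9 and h_1·M_1 + 2h_1·M_2 = 6(S'(5) - Δ_1) = -6.
Solving: M_0 = 15/8, M_1 = 3/4, M_2 = -15/8.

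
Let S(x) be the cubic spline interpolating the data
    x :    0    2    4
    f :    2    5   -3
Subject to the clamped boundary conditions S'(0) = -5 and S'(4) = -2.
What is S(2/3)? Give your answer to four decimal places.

Put M_i = S'' at the i-th knot. Here h = (2, 2) and Δ = (3/2, -4), so the interior equations h_(i-1)·M_(i-1) + 2(h_(i-1)+h_i)·M_i + h_i·M_(i+1) = 6(Δ_i − Δ_(i-1)) read
  2·M_0 + 8·M_1 + 2·M_2 = 6(Δ_1 - Δ_0) = -33
Clamped end conditions give two more equations: 2h_0·M_0 + h_0·M_1 = 6(Δ_0 - S'(0)) = 39 and h_1·M_1 + 2h_1·M_2 = 6(S'(4) - Δ_1) = 12.
Solving: M_0 = 117/8, M_1 = -39/4, M_2 = 63/8.
On [0, 2], S(x) = 2 - 5·x + 117/16·x² - 65/32·x³.
With x = 2/3: S(2/3) = 71/54.

1.3148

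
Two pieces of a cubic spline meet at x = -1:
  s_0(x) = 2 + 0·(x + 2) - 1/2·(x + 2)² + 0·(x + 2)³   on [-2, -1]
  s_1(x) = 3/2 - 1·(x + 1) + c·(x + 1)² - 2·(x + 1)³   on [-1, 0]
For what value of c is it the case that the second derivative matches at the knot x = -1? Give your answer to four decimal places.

s_0''(x) = -1 + 0·(x + 2), so s_0''(-1) = -1. On the right, s_1''(-1) = 2c, so c = -1/2.

-0.5000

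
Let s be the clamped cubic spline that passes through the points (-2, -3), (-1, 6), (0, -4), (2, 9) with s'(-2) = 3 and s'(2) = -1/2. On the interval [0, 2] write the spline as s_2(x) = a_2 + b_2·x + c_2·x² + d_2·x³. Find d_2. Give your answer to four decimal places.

Let m_i = s''(x_i). Step sizes h_i = 1, 1, 2; slopes of the chords Δ_i = (y_(i+1) - y_i)/h_i = 9, -10, 13/2.
  1·m_0 + 4·m_1 + 1·m_2 = 6(Δ_1 - Δ_0) = -114
  1·m_1 + 6·m_2 + 2·m_3 = 6(Δ_2 - Δ_1) = 99
Clamped end conditions give two more equations: 2h_0·m_0 + h_0·m_1 = 6(Δ_0 - s'(-2)) = 36 and h_2·m_2 + 2h_2·m_3 = 6(s'(2) - Δ_2) = -42.
Solving: m_0 = 458/11, m_1 = -520/11, m_2 = 368/11, m_3 = -599/22.
On [0, 2], with s_2(x) = a_2 + b_2·x + c_2·x² + d_2·x³: c_2 = m_2/2 = 184/11, d_2 = (m_3 - m_2)/(6h_2) = -445/88, b_2 = Δ_2 - h_2(2m_2 + m_3)/6 = -74/11.

-5.0568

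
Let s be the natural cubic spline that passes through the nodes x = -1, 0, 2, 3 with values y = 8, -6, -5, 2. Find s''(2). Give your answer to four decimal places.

With σ_i denoting the second derivative at x_i, h_i = 1, 2, 1, and Δ_i = (y_(i+1) − y_i)/h_i = -14, 1/2, 7:
  1·σ_0 + 6·σ_1 + 2·σ_2 = 6(Δ_1 - Δ_0) = 87
  2·σ_1 + 6·σ_2 + 1·σ_3 = 6(Δ_2 - Δ_1) = 39
Natural end conditions: σ_0 = σ_3 = 0.
Hence σ_0 = 0, σ_1 = 111/8, σ_2 = 15/8, σ_3 = 0.

1.8750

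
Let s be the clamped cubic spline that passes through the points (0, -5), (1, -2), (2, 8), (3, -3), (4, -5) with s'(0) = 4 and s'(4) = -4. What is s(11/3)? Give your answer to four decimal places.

-4.5212

Write M_i for s''(x_i). With h_i = 1, 1, 1, 1 and divided differences Δ_i = 3, 10, -11, -2, the continuity of s' gives the tridiagonal system
  1·M_0 + 4·M_1 + 1·M_2 = 6(Δ_1 - Δ_0) = 42
  1·M_1 + 4·M_2 + 1·M_3 = 6(Δ_2 - Δ_1) = -126
  1·M_2 + 4·M_3 + 1·M_4 = 6(Δ_3 - Δ_2) = 54
Clamped end conditions give two more equations: 2h_0·M_0 + h_0·M_1 = 6(Δ_0 - s'(0)) = -6 and h_3·M_3 + 2h_3·M_4 = 6(s'(4) - Δ_3) = -12.
Solving the tridiagonal system: M_0 = -223/14, M_1 = 181/7, M_2 = -91/2, M_3 = 211/7, M_4 = -295/14.
On [3, 4], s(x) = -3 - 239/28·(x - 3) + 211/14·(x - 3)² - 239/28·(x - 3)³.
With (x - 3) = 2/3: s(11/3) = -1709/378.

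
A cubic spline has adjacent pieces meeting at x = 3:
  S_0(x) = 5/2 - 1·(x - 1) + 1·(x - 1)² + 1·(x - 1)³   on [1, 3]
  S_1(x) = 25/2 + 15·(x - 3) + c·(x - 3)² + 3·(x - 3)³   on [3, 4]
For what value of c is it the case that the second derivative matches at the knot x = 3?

S_0''(x) = 2 + 6·(x - 1), so S_0''(3) = 14. On the right, S_1''(3) = 2c, so c = 7.

7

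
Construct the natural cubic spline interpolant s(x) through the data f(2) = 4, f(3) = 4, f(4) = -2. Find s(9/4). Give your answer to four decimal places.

Put M_i = s'' at the i-th knot. Here h = (1, 1) and Δ = (0, -6), so the interior equations h_(i-1)·M_(i-1) + 2(h_(i-1)+h_i)·M_i + h_i·M_(i+1) = 6(Δ_i − Δ_(i-1)) read
  1·M_0 + 4·M_1 + 1·M_2 = 6(Δ_1 - Δ_0) = -36
Natural end conditions: M_0 = M_2 = 0.
Solving: M_0 = 0, M_1 = -9, M_2 = 0.
On [2, 3], s(x) = 4 + 3/2·(x - 2) + 0·(x - 2)² - 3/2·(x - 2)³.
With (x - 2) = 1/4: s(9/4) = 557/128.

4.3516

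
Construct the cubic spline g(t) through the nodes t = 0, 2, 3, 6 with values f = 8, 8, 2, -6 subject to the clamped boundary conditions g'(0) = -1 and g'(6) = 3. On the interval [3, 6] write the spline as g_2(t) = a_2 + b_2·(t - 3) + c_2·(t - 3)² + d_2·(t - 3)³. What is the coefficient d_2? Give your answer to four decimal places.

0.1720

Write M_i for g''(x_i). With h_i = 2, 1, 3 and divided differences Δ_i = 0, -6, -8/3, the continuity of g' gives the tridiagonal system
  2·M_0 + 6·M_1 + 1·M_2 = 6(Δ_1 - Δ_0) = -36
  1·M_1 + 8·M_2 + 3·M_3 = 6(Δ_2 - Δ_1) = 20
Clamped end conditions give two more equations: 2h_0·M_0 + h_0·M_1 = 6(Δ_0 - g'(0)) = 6 and h_2·M_2 + 2h_2·M_3 = 6(g'(6) - Δ_2) = 34.
Solving: M_0 = 39/7, M_1 = -57/7, M_2 = 12/7, M_3 = 101/21.
On [3, 6], with g_2(t) = a_2 + b_2·(t - 3) + c_2·(t - 3)² + d_2·(t - 3)³: c_2 = M_2/2 = 6/7, d_2 = (M_3 - M_2)/(6h_2) = 65/378, b_2 = Δ_2 - h_2(2M_2 + M_3)/6 = -95/14.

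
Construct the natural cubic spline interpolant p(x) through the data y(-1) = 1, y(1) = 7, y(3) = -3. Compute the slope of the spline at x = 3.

-7

With M_i denoting the second derivative at x_i, h_i = 2, 2, and Δ_i = (y_(i+1) − y_i)/h_i = 3, -5:
  2·M_0 + 8·M_1 + 2·M_2 = 6(Δ_1 - Δ_0) = -48
Natural end conditions: M_0 = M_2 = 0.
Solving: M_0 = 0, M_1 = -6, M_2 = 0.
On [1, 3], p'(x) = b_1 + 2c_1·(x - 1) + 3d_1·(x - 1)² with b_1 = Δ_1 - h_1(2M_1 + M_2)/6 = -1, c_1 = M_1/2 = -3, d_1 = (M_2 - M_1)/(6h_1) = 1/2. So p'(3) = -7.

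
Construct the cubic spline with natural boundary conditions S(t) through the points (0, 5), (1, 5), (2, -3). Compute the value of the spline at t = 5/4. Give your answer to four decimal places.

Let σ_i = S''(x_i). Step sizes h_i = 1, 1; slopes of the chords Δ_i = (y_(i+1) - y_i)/h_i = 0, -8.
  1·σ_0 + 4·σ_1 + 1·σ_2 = 6(Δ_1 - Δ_0) = -48
Natural end conditions: σ_0 = σ_2 = 0.
Forward elimination and back-substitution give σ_0 = 0, σ_1 = -12, σ_2 = 0.
On [1, 2], S(t) = 5 - 4·(t - 1) - 6·(t - 1)² + 2·(t - 1)³.
With (t - 1) = 1/4: S(5/4) = 117/32.

3.6563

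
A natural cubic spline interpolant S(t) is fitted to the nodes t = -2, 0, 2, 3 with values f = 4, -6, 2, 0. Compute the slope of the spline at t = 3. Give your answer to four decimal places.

-3.5000

With σ_i denoting the second derivative at x_i, h_i = 2, 2, 1, and Δ_i = (y_(i+1) − y_i)/h_i = -5, 4, -2:
  2·σ_0 + 8·σ_1 + 2·σ_2 = 6(Δ_1 - Δ_0) = 54
  2·σ_1 + 6·σ_2 + 1·σ_3 = 6(Δ_2 - Δ_1) = -36
Natural end conditions: σ_0 = σ_3 = 0.
Solving the tridiagonal system: σ_0 = 0, σ_1 = 9, σ_2 = -9, σ_3 = 0.
On [2, 3], S'(t) = b_2 + 2c_2·(t - 2) + 3d_2·(t - 2)² with b_2 = Δ_2 - h_2(2σ_2 + σ_3)/6 = 1, c_2 = σ_2/2 = -9/2, d_2 = (σ_3 - σ_2)/(6h_2) = 3/2. So S'(3) = -7/2.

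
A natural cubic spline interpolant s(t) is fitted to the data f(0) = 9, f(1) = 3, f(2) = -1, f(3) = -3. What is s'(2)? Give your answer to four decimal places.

-2.8000

Put M_i = s'' at the i-th knot. Here h = (1, 1, 1) and Δ = (-6, -4, -2), so the interior equations h_(i-1)·M_(i-1) + 2(h_(i-1)+h_i)·M_i + h_i·M_(i+1) = 6(Δ_i − Δ_(i-1)) read
  1·M_0 + 4·M_1 + 1·M_2 = 6(Δ_1 - Δ_0) = 12
  1·M_1 + 4·M_2 + 1·M_3 = 6(Δ_2 - Δ_1) = 12
Natural end conditions: M_0 = M_3 = 0.
Forward elimination and back-substitution give M_0 = 0, M_1 = 12/5, M_2 = 12/5, M_3 = 0.
On [2, 3], s'(t) = b_2 + 2c_2·(t - 2) + 3d_2·(t - 2)² with b_2 = Δ_2 - h_2(2M_2 + M_3)/6 = -14/5, c_2 = M_2/2 = 6/5, d_2 = (M_3 - M_2)/(6h_2) = -2/5. So s'(2) = -14/5.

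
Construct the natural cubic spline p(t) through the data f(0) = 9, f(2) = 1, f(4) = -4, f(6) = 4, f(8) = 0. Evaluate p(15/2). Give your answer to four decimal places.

1.9584

With M_i denoting the second derivative at x_i, h_i = 2, 2, 2, 2, and Δ_i = (y_(i+1) − y_i)/h_i = -4, -5/2, 4, -2:
  2·M_0 + 8·M_1 + 2·M_2 = 6(Δ_1 - Δ_0) = 9
  2·M_1 + 8·M_2 + 2·M_3 = 6(Δ_2 - Δ_1) = 39
  2·M_2 + 8·M_3 + 2·M_4 = 6(Δ_3 - Δ_2) = -36
Natural end conditions: M_0 = M_4 = 0.
Hence M_0 = 0, M_1 = -57/112, M_2 = 183/28, M_3 = -687/112, M_4 = 0.
On [6, 8], p(t) = 4 + 117/56·(t - 6) - 687/224·(t - 6)² + 229/448·(t - 6)³.
With (t - 6) = 3/2: p(15/2) = 7019/3584.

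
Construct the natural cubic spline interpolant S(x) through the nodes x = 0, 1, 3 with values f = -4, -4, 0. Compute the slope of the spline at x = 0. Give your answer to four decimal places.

Write M_i for S''(x_i). With h_i = 1, 2 and divided differences Δ_i = 0, 2, the continuity of S' gives the tridiagonal system
  1·M_0 + 6·M_1 + 2·M_2 = 6(Δ_1 - Δ_0) = 12
Natural end conditions: M_0 = M_2 = 0.
Forward elimination and back-substitution give M_0 = 0, M_1 = 2, M_2 = 0.
On [0, 1], S'(x) = b_0 + 2c_0·x + 3d_0·x² with b_0 = Δ_0 - h_0(2M_0 + M_1)/6 = -1/3, c_0 = M_0/2 = 0, d_0 = (M_1 - M_0)/(6h_0) = 1/3. So S'(0) = -1/3.

-0.3333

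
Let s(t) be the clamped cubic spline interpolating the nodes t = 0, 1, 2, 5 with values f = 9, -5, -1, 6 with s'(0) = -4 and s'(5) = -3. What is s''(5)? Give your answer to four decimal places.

-2.6437

Write M_i for s''(x_i). With h_i = 1, 1, 3 and divided differences Δ_i = -14, 4, 7/3, the continuity of s' gives the tridiagonal system
  1·M_0 + 4·M_1 + 1·M_2 = 6(Δ_1 - Δ_0) = 108
  1·M_1 + 8·M_2 + 3·M_3 = 6(Δ_2 - Δ_1) = -10
Clamped end conditions give two more equations: 2h_0·M_0 + h_0·M_1 = 6(Δ_0 - s'(0)) = -60 and h_2·M_2 + 2h_2·M_3 = 6(s'(5) - Δ_2) = -32.
Solving the tridiagonal system: M_0 = -1464/29, M_1 = 1188/29, M_2 = -156/29, M_3 = -230/87.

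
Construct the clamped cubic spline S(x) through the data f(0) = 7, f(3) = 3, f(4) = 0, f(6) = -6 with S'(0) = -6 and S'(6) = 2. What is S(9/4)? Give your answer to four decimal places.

Write M_i for S''(x_i). With h_i = 3, 1, 2 and divided differences Δ_i = -4/3, -3, -3, the continuity of S' gives the tridiagonal system
  3·M_0 + 8·M_1 + 1·M_2 = 6(Δ_1 - Δ_0) = -10
  1·M_1 + 6·M_2 + 2·M_3 = 6(Δ_2 - Δ_1) = 0
Clamped end conditions give two more equations: 2h_0·M_0 + h_0·M_1 = 6(Δ_0 - S'(0)) = 28 and h_2·M_2 + 2h_2·M_3 = 6(S'(6) - Δ_2) = 30.
Solving: M_0 = 19/3, M_1 = -10/3, M_2 = -7/3, M_3 = 26/3.
On [0, 3], S(x) = 7 - 6·x + 19/6·x² - 29/54·x³.
With x = 9/4: S(9/4) = 437/128.

3.4141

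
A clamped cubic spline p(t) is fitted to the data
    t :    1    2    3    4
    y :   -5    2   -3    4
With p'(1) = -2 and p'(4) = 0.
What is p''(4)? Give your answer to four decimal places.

-39.8667

With M_i denoting the second derivative at x_i, h_i = 1, 1, 1, and Δ_i = (y_(i+1) − y_i)/h_i = 7, -5, 7:
  1·M_0 + 4·M_1 + 1·M_2 = 6(Δ_1 - Δ_0) = -72
  1·M_1 + 4·M_2 + 1·M_3 = 6(Δ_2 - Δ_1) = 72
Clamped end conditions give two more equations: 2h_0·M_0 + h_0·M_1 = 6(Δ_0 - p'(1)) = 54 and h_2·M_2 + 2h_2·M_3 = 6(p'(4) - Δ_2) = -42.
Forward elimination and back-substitution give M_0 = 698/15, M_1 = -586/15, M_2 = 566/15, M_3 = -598/15.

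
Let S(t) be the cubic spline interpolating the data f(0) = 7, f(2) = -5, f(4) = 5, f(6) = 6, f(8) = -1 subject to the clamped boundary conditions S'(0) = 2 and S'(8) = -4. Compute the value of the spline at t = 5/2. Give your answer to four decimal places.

Write m_i for S''(x_i). With h_i = 2, 2, 2, 2 and divided differences Δ_i = -6, 5, 1/2, -7/2, the continuity of S' gives the tridiagonal system
  2·m_0 + 8·m_1 + 2·m_2 = 6(Δ_1 - Δ_0) = 66
  2·m_1 + 8·m_2 + 2·m_3 = 6(Δ_2 - Δ_1) = -27
  2·m_2 + 8·m_3 + 2·m_4 = 6(Δ_3 - Δ_2) = -24
Clamped end conditions give two more equations: 2h_0·m_0 + h_0·m_1 = 6(Δ_0 - S'(0)) = -48 and h_3·m_3 + 2h_3·m_4 = 6(S'(8) - Δ_3) = -3.
Solving: m_0 = -543/28, m_1 = 207/14, m_2 = -27/4, m_3 = -9/7, m_4 = -3/28.
On [2, 4], S(t) = -5 - 73/28·(t - 2) + 207/28·(t - 2)² - 201/112·(t - 2)³.
With (t - 2) = 1/2: S(5/2) = -599/128.

-4.6797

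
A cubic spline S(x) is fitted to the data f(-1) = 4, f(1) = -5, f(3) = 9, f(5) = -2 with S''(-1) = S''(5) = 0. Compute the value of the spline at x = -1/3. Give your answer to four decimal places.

-1.3111

With m_i denoting the second derivative at x_i, h_i = 2, 2, 2, and Δ_i = (y_(i+1) − y_i)/h_i = -9/2, 7, -11/2:
  2·m_0 + 8·m_1 + 2·m_2 = 6(Δ_1 - Δ_0) = 69
  2·m_1 + 8·m_2 + 2·m_3 = 6(Δ_2 - Δ_1) = -75
Natural end conditions: m_0 = m_3 = 0.
Solving the tridiagonal system: m_0 = 0, m_1 = 117/10, m_2 = -123/10, m_3 = 0.
On [-1, 1], S(x) = 4 - 42/5·(x + 1) + 0·(x + 1)² + 39/40·(x + 1)³.
With (x + 1) = 2/3: S(-1/3) = -59/45.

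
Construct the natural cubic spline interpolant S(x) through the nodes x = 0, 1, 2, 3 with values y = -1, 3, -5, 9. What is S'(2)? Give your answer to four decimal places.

0.6667

Put M_i = S'' at the i-th knot. Here h = (1, 1, 1) and Δ = (4, -8, 14), so the interior equations h_(i-1)·M_(i-1) + 2(h_(i-1)+h_i)·M_i + h_i·M_(i+1) = 6(Δ_i − Δ_(i-1)) read
  1·M_0 + 4·M_1 + 1·M_2 = 6(Δ_1 - Δ_0) = -72
  1·M_1 + 4·M_2 + 1·M_3 = 6(Δ_2 - Δ_1) = 132
Natural end conditions: M_0 = M_3 = 0.
Hence M_0 = 0, M_1 = -28, M_2 = 40, M_3 = 0.
On [2, 3], S'(x) = b_2 + 2c_2·(x - 2) + 3d_2·(x - 2)² with b_2 = Δ_2 - h_2(2M_2 + M_3)/6 = 2/3, c_2 = M_2/2 = 20, d_2 = (M_3 - M_2)/(6h_2) = -20/3. So S'(2) = 2/3.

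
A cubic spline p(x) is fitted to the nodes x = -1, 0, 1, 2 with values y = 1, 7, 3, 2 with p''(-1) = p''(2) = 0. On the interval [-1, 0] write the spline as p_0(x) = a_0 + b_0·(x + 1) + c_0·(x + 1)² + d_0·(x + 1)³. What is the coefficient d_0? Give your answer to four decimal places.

-2.8667

Let M_i = p''(x_i). Step sizes h_i = 1, 1, 1; slopes of the chords Δ_i = (y_(i+1) - y_i)/h_i = 6, -4, -1.
  1·M_0 + 4·M_1 + 1·M_2 = 6(Δ_1 - Δ_0) = -60
  1·M_1 + 4·M_2 + 1·M_3 = 6(Δ_2 - Δ_1) = 18
Natural end conditions: M_0 = M_3 = 0.
Hence M_0 = 0, M_1 = -86/5, M_2 = 44/5, M_3 = 0.
On [-1, 0], with p_0(x) = a_0 + b_0·(x + 1) + c_0·(x + 1)² + d_0·(x + 1)³: c_0 = M_0/2 = 0, d_0 = (M_1 - M_0)/(6h_0) = -43/15, b_0 = Δ_0 - h_0(2M_0 + M_1)/6 = 133/15.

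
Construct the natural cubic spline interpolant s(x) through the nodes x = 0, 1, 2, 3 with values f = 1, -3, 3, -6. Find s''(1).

22

Write M_i for s''(x_i). With h_i = 1, 1, 1 and divided differences Δ_i = -4, 6, -9, the continuity of s' gives the tridiagonal system
  1·M_0 + 4·M_1 + 1·M_2 = 6(Δ_1 - Δ_0) = 60
  1·M_1 + 4·M_2 + 1·M_3 = 6(Δ_2 - Δ_1) = -90
Natural end conditions: M_0 = M_3 = 0.
Solving: M_0 = 0, M_1 = 22, M_2 = -28, M_3 = 0.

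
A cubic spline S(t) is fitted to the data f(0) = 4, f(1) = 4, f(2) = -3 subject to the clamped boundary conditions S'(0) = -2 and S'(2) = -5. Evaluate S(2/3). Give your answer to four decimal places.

4.3704

With σ_i denoting the second derivative at x_i, h_i = 1, 1, and Δ_i = (y_(i+1) − y_i)/h_i = 0, -7:
  1·σ_0 + 4·σ_1 + 1·σ_2 = 6(Δ_1 - Δ_0) = -42
Clamped end conditions give two more equations: 2h_0·σ_0 + h_0·σ_1 = 6(Δ_0 - S'(0)) = 12 and h_1·σ_1 + 2h_1·σ_2 = 6(S'(2) - Δ_1) = 12.
Forward elimination and back-substitution give σ_0 = 15, σ_1 = -18, σ_2 = 15.
On [0, 1], S(t) = 4 - 2·t + 15/2·t² - 11/2·t³.
With t = 2/3: S(2/3) = 118/27.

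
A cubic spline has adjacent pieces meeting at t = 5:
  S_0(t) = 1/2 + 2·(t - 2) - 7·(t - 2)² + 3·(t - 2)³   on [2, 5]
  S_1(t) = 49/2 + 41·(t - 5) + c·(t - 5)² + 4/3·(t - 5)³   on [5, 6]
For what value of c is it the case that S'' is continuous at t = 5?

S_0''(t) = -14 + 18·(t - 2), so S_0''(5) = 40. On the right, S_1''(5) = 2c, so c = 20.

20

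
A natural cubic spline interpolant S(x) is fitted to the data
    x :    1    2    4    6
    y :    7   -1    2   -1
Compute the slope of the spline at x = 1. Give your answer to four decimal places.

-9.8636

Write m_i for S''(x_i). With h_i = 1, 2, 2 and divided differences Δ_i = -8, 3/2, -3/2, the continuity of S' gives the tridiagonal system
  1·m_0 + 6·m_1 + 2·m_2 = 6(Δ_1 - Δ_0) = 57
  2·m_1 + 8·m_2 + 2·m_3 = 6(Δ_2 - Δ_1) = -18
Natural end conditions: m_0 = m_3 = 0.
Solving the tridiagonal system: m_0 = 0, m_1 = 123/11, m_2 = -111/22, m_3 = 0.
On [1, 2], S'(x) = b_0 + 2c_0·(x - 1) + 3d_0·(x - 1)² with b_0 = Δ_0 - h_0(2m_0 + m_1)/6 = -217/22, c_0 = m_0/2 = 0, d_0 = (m_1 - m_0)/(6h_0) = 41/22. So S'(1) = -217/22.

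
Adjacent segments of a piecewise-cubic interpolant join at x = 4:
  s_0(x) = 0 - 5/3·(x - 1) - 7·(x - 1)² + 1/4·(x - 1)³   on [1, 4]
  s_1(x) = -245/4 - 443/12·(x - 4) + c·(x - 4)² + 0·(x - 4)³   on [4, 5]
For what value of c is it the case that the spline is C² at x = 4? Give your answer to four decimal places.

s_0''(x) = -14 + 3/2·(x - 1), so s_0''(4) = -19/2. On the right, s_1''(4) = 2c, so c = -19/4.

-4.7500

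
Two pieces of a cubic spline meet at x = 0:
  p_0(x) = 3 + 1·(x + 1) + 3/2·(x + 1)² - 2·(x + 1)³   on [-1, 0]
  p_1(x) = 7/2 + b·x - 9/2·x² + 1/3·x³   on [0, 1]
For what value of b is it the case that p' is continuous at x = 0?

-2

p_0'(x) = 1 + 3·(x + 1) - 6·(x + 1)², so p_0'(0) = -2. On the right, p_1'(0) = b, so b = -2.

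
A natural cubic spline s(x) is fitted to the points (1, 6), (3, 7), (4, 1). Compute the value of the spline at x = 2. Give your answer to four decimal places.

Let σ_i = s''(x_i). Step sizes h_i = 2, 1; slopes of the chords Δ_i = (y_(i+1) - y_i)/h_i = 1/2, -6.
  2·σ_0 + 6·σ_1 + 1·σ_2 = 6(Δ_1 - Δ_0) = -39
Natural end conditions: σ_0 = σ_2 = 0.
Solving: σ_0 = 0, σ_1 = -13/2, σ_2 = 0.
On [1, 3], s(x) = 6 + 8/3·(x - 1) + 0·(x - 1)² - 13/24·(x - 1)³.
With (x - 1) = 1: s(2) = 65/8.

8.1250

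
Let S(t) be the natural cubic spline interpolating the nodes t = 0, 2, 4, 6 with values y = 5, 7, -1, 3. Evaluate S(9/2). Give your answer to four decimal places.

Write M_i for S''(x_i). With h_i = 2, 2, 2 and divided differences Δ_i = 1, -4, 2, the continuity of S' gives the tridiagonal system
  2·M_0 + 8·M_1 + 2·M_2 = 6(Δ_1 - Δ_0) = -30
  2·M_1 + 8·M_2 + 2·M_3 = 6(Δ_2 - Δ_1) = 36
Natural end conditions: M_0 = M_3 = 0.
Hence M_0 = 0, M_1 = -26/5, M_2 = 29/5, M_3 = 0.
On [4, 6], S(t) = -1 - 28/15·(t - 4) + 29/10·(t - 4)² - 29/60·(t - 4)³.
With (t - 4) = 1/2: S(9/2) = -203/160.

-1.2688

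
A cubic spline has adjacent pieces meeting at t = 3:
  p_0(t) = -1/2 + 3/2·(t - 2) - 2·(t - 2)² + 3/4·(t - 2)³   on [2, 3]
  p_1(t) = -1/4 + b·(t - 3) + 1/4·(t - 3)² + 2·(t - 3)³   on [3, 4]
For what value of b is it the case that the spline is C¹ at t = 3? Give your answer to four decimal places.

-0.2500

p_0'(t) = 3/2 - 4·(t - 2) + 9/4·(t - 2)², so p_0'(3) = -1/4. On the right, p_1'(3) = b, so b = -1/4.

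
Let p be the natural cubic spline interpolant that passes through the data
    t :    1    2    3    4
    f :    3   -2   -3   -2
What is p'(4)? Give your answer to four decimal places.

Put M_i = p'' at the i-th knot. Here h = (1, 1, 1) and Δ = (-5, -1, 1), so the interior equations h_(i-1)·M_(i-1) + 2(h_(i-1)+h_i)·M_i + h_i·M_(i+1) = 6(Δ_i − Δ_(i-1)) read
  1·M_0 + 4·M_1 + 1·M_2 = 6(Δ_1 - Δ_0) = 24
  1·M_1 + 4·M_2 + 1·M_3 = 6(Δ_2 - Δ_1) = 12
Natural end conditions: M_0 = M_3 = 0.
Solving the tridiagonal system: M_0 = 0, M_1 = 28/5, M_2 = 8/5, M_3 = 0.
On [3, 4], p'(t) = b_2 + 2c_2·(t - 3) + 3d_2·(t - 3)² with b_2 = Δ_2 - h_2(2M_2 + M_3)/6 = 7/15, c_2 = M_2/2 = 4/5, d_2 = (M_3 - M_2)/(6h_2) = -4/15. So p'(4) = 19/15.

1.2667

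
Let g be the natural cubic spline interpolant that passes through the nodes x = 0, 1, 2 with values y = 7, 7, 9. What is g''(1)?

Write M_i for g''(x_i). With h_i = 1, 1 and divided differences Δ_i = 0, 2, the continuity of g' gives the tridiagonal system
  1·M_0 + 4·M_1 + 1·M_2 = 6(Δ_1 - Δ_0) = 12
Natural end conditions: M_0 = M_2 = 0.
Hence M_0 = 0, M_1 = 3, M_2 = 0.

3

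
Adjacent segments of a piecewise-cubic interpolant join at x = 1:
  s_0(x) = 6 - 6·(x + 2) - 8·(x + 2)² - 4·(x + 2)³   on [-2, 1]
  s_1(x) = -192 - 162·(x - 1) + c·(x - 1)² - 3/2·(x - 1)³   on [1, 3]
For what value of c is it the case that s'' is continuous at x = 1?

-44

s_0''(x) = -16 - 24·(x + 2), so s_0''(1) = -88. On the right, s_1''(1) = 2c, so c = -44.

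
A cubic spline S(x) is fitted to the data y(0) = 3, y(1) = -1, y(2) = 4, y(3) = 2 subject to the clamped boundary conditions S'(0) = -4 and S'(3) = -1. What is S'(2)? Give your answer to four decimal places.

2.2000

Put m_i = S'' at the i-th knot. Here h = (1, 1, 1) and Δ = (-4, 5, -2), so the interior equations h_(i-1)·m_(i-1) + 2(h_(i-1)+h_i)·m_i + h_i·m_(i+1) = 6(Δ_i − Δ_(i-1)) read
  1·m_0 + 4·m_1 + 1·m_2 = 6(Δ_1 - Δ_0) = 54
  1·m_1 + 4·m_2 + 1·m_3 = 6(Δ_2 - Δ_1) = -42
Clamped end conditions give two more equations: 2h_0·m_0 + h_0·m_1 = 6(Δ_0 - S'(0)) = 0 and h_2·m_2 + 2h_2·m_3 = 6(S'(3) - Δ_2) = 6.
Forward elimination and back-substitution give m_0 = -52/5, m_1 = 104/5, m_2 = -94/5, m_3 = 62/5.
On [2, 3], S'(x) = b_2 + 2c_2·(x - 2) + 3d_2·(x - 2)² with b_2 = Δ_2 - h_2(2m_2 + m_3)/6 = 11/5, c_2 = m_2/2 = -47/5, d_2 = (m_3 - m_2)/(6h_2) = 26/5. So S'(2) = 11/5.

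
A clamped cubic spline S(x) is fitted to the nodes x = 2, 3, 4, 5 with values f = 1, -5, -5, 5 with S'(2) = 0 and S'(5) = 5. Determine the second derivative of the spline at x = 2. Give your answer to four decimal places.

With M_i denoting the second derivative at x_i, h_i = 1, 1, 1, and Δ_i = (y_(i+1) − y_i)/h_i = -6, 0, 10:
  1·M_0 + 4·M_1 + 1·M_2 = 6(Δ_1 - Δ_0) = 36
  1·M_1 + 4·M_2 + 1·M_3 = 6(Δ_2 - Δ_1) = 60
Clamped end conditions give two more equations: 2h_0·M_0 + h_0·M_1 = 6(Δ_0 - S'(2)) = -36 and h_2·M_2 + 2h_2·M_3 = 6(S'(5) - Δ_2) = -30.
Hence M_0 = -346/15, M_1 = 152/15, M_2 = 278/15, M_3 = -364/15.

-23.0667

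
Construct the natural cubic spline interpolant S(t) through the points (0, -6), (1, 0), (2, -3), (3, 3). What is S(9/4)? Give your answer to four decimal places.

Put M_i = S'' at the i-th knot. Here h = (1, 1, 1) and Δ = (6, -3, 6), so the interior equations h_(i-1)·M_(i-1) + 2(h_(i-1)+h_i)·M_i + h_i·M_(i+1) = 6(Δ_i − Δ_(i-1)) read
  1·M_0 + 4·M_1 + 1·M_2 = 6(Δ_1 - Δ_0) = -54
  1·M_1 + 4·M_2 + 1·M_3 = 6(Δ_2 - Δ_1) = 54
Natural end conditions: M_0 = M_3 = 0.
Forward elimination and back-substitution give M_0 = 0, M_1 = -18, M_2 = 18, M_3 = 0.
On [2, 3], S(t) = -3 + 0·(t - 2) + 9·(t - 2)² - 3·(t - 2)³.
With (t - 2) = 1/4: S(9/4) = -159/64.

-2.4844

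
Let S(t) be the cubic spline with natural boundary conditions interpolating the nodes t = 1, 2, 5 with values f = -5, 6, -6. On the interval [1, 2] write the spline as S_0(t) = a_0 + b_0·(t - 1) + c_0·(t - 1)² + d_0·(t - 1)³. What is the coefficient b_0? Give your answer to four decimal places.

With m_i denoting the second derivative at x_i, h_i = 1, 3, and Δ_i = (y_(i+1) − y_i)/h_i = 11, -4:
  1·m_0 + 8·m_1 + 3·m_2 = 6(Δ_1 - Δ_0) = -90
Natural end conditions: m_0 = m_2 = 0.
Forward elimination and back-substitution give m_0 = 0, m_1 = -45/4, m_2 = 0.
On [1, 2], with S_0(t) = a_0 + b_0·(t - 1) + c_0·(t - 1)² + d_0·(t - 1)³: c_0 = m_0/2 = 0, d_0 = (m_1 - m_0)/(6h_0) = -15/8, b_0 = Δ_0 - h_0(2m_0 + m_1)/6 = 103/8.

12.8750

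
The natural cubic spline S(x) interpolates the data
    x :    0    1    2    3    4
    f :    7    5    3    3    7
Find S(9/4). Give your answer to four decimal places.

2.6886

Write σ_i for S''(x_i). With h_i = 1, 1, 1, 1 and divided differences Δ_i = -2, -2, 0, 4, the continuity of S' gives the tridiagonal system
  1·σ_0 + 4·σ_1 + 1·σ_2 = 6(Δ_1 - Δ_0) = 0
  1·σ_1 + 4·σ_2 + 1·σ_3 = 6(Δ_2 - Δ_1) = 12
  1·σ_2 + 4·σ_3 + 1·σ_4 = 6(Δ_3 - Δ_2) = 24
Natural end conditions: σ_0 = σ_4 = 0.
Forward elimination and back-substitution give σ_0 = 0, σ_1 = -3/7, σ_2 = 12/7, σ_3 = 39/7, σ_4 = 0.
On [2, 3], S(x) = 3 - 3/2·(x - 2) + 6/7·(x - 2)² + 9/14·(x - 2)³.
With (x - 2) = 1/4: S(9/4) = 2409/896.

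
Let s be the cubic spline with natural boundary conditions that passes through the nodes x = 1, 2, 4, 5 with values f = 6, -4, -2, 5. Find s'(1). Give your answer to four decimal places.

-11.6875

With m_i denoting the second derivative at x_i, h_i = 1, 2, 1, and Δ_i = (y_(i+1) − y_i)/h_i = -10, 1, 7:
  1·m_0 + 6·m_1 + 2·m_2 = 6(Δ_1 - Δ_0) = 66
  2·m_1 + 6·m_2 + 1·m_3 = 6(Δ_2 - Δ_1) = 36
Natural end conditions: m_0 = m_3 = 0.
Hence m_0 = 0, m_1 = 81/8, m_2 = 21/8, m_3 = 0.
On [1, 2], s'(x) = b_0 + 2c_0·(x - 1) + 3d_0·(x - 1)² with b_0 = Δ_0 - h_0(2m_0 + m_1)/6 = -187/16, c_0 = m_0/2 = 0, d_0 = (m_1 - m_0)/(6h_0) = 27/16. So s'(1) = -187/16.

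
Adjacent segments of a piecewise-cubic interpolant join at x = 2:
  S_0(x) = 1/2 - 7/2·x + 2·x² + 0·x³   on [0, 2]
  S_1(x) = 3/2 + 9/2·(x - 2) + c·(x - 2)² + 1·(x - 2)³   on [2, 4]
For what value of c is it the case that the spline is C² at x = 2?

2

S_0''(x) = 4 + 0·x, so S_0''(2) = 4. On the right, S_1''(2) = 2c, so c = 2.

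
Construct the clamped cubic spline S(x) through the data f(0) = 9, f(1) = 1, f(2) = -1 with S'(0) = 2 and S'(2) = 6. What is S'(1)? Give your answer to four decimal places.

-9.5000

Write m_i for S''(x_i). With h_i = 1, 1 and divided differences Δ_i = -8, -2, the continuity of S' gives the tridiagonal system
  1·m_0 + 4·m_1 + 1·m_2 = 6(Δ_1 - Δ_0) = 36
Clamped end conditions give two more equations: 2h_0·m_0 + h_0·m_1 = 6(Δ_0 - S'(0)) = -60 and h_1·m_1 + 2h_1·m_2 = 6(S'(2) - Δ_1) = 48.
Solving the tridiagonal system: m_0 = -37, m_1 = 14, m_2 = 17.
On [1, 2], S'(x) = b_1 + 2c_1·(x - 1) + 3d_1·(x - 1)² with b_1 = Δ_1 - h_1(2m_1 + m_2)/6 = -19/2, c_1 = m_1/2 = 7, d_1 = (m_2 - m_1)/(6h_1) = 1/2. So S'(1) = -19/2.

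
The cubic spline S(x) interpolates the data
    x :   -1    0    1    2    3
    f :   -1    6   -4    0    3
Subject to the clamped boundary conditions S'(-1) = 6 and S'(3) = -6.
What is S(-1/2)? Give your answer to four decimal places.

Let M_i = S''(x_i). Step sizes h_i = 1, 1, 1, 1; slopes of the chords Δ_i = (y_(i+1) - y_i)/h_i = 7, -10, 4, 3.
  1·M_0 + 4·M_1 + 1·M_2 = 6(Δ_1 - Δ_0) = -102
  1·M_1 + 4·M_2 + 1·M_3 = 6(Δ_2 - Δ_1) = 84
  1·M_2 + 4·M_3 + 1·M_4 = 6(Δ_3 - Δ_2) = -6
Clamped end conditions give two more equations: 2h_0·M_0 + h_0·M_1 = 6(Δ_0 - S'(-1)) = 6 and h_3·M_3 + 2h_3·M_4 = 6(S'(3) - Δ_3) = -54.
Solving: M_0 = 45/2, M_1 = -39, M_2 = 63/2, M_3 = -3, M_4 = -51/2.
On [-1, 0], S(x) = -1 + 6·(x + 1) + 45/4·(x + 1)² - 41/4·(x + 1)³.
With (x + 1) = 1/2: S(-1/2) = 113/32.

3.5313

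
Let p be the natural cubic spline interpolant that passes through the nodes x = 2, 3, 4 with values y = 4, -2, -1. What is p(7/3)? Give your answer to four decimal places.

1.4815

With M_i denoting the second derivative at x_i, h_i = 1, 1, and Δ_i = (y_(i+1) − y_i)/h_i = -6, 1:
  1·M_0 + 4·M_1 + 1·M_2 = 6(Δ_1 - Δ_0) = 42
Natural end conditions: M_0 = M_2 = 0.
Hence M_0 = 0, M_1 = 21/2, M_2 = 0.
On [2, 3], p(x) = 4 - 31/4·(x - 2) + 0·(x - 2)² + 7/4·(x - 2)³.
With (x - 2) = 1/3: p(7/3) = 40/27.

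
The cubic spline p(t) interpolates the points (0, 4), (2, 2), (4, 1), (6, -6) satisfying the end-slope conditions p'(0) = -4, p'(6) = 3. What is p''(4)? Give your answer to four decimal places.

-5.5667

Put m_i = p'' at the i-th knot. Here h = (2, 2, 2) and Δ = (-1, -1/2, -7/2), so the interior equations h_(i-1)·m_(i-1) + 2(h_(i-1)+h_i)·m_i + h_i·m_(i+1) = 6(Δ_i − Δ_(i-1)) read
  2·m_0 + 8·m_1 + 2·m_2 = 6(Δ_1 - Δ_0) = 3
  2·m_1 + 8·m_2 + 2·m_3 = 6(Δ_2 - Δ_1) = -18
Clamped end conditions give two more equations: 2h_0·m_0 + h_0·m_1 = 6(Δ_0 - p'(0)) = 18 and h_2·m_2 + 2h_2·m_3 = 6(p'(6) - Δ_2) = 39.
Forward elimination and back-substitution give m_0 = 62/15, m_1 = 11/15, m_2 = -167/30, m_3 = 188/15.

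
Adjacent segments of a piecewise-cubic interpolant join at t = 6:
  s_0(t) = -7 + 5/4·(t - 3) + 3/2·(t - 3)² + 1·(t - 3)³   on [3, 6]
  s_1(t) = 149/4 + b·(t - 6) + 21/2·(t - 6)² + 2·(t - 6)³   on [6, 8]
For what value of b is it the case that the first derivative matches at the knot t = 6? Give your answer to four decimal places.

s_0'(t) = 5/4 + 3·(t - 3) + 3·(t - 3)², so s_0'(6) = 149/4. On the right, s_1'(6) = b, so b = 149/4.

37.2500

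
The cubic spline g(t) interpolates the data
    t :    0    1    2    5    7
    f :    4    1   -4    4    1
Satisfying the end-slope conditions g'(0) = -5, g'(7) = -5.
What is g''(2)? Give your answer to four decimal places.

8.3369

Let M_i = g''(x_i). Step sizes h_i = 1, 1, 3, 2; slopes of the chords Δ_i = (y_(i+1) - y_i)/h_i = -3, -5, 8/3, -3/2.
  1·M_0 + 4·M_1 + 1·M_2 = 6(Δ_1 - Δ_0) = -12
  1·M_1 + 8·M_2 + 3·M_3 = 6(Δ_2 - Δ_1) = 46
  3·M_2 + 10·M_3 + 2·M_4 = 6(Δ_3 - Δ_2) = -25
Clamped end conditions give two more equations: 2h_0·M_0 + h_0·M_1 = 6(Δ_0 - g'(0)) = 12 and h_3·M_3 + 2h_3·M_4 = 6(g'(7) - Δ_3) = -21.
Solving: M_0 = 2753/282, M_1 = -1061/141, M_2 = 2351/282, M_3 = -619/141, M_4 = -1723/564.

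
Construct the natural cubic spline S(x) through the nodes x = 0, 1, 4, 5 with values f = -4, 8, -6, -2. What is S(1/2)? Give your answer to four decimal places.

Put σ_i = S'' at the i-th knot. Here h = (1, 3, 1) and Δ = (12, -14/3, 4), so the interior equations h_(i-1)·σ_(i-1) + 2(h_(i-1)+h_i)·σ_i + h_i·σ_(i+1) = 6(Δ_i − Δ_(i-1)) read
  1·σ_0 + 8·σ_1 + 3·σ_2 = 6(Δ_1 - Δ_0) = -100
  3·σ_1 + 8·σ_2 + 1·σ_3 = 6(Δ_2 - Δ_1) = 52
Natural end conditions: σ_0 = σ_3 = 0.
Solving the tridiagonal system: σ_0 = 0, σ_1 = -956/55, σ_2 = 716/55, σ_3 = 0.
On [0, 1], S(x) = -4 + 2458/165·x + 0·x² - 478/165·x³.
With x = 1/2: S(1/2) = 679/220.

3.0864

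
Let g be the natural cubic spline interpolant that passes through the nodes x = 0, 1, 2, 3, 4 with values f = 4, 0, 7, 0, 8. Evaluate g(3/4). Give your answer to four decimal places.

With m_i denoting the second derivative at x_i, h_i = 1, 1, 1, 1, and Δ_i = (y_(i+1) − y_i)/h_i = -4, 7, -7, 8:
  1·m_0 + 4·m_1 + 1·m_2 = 6(Δ_1 - Δ_0) = 66
  1·m_1 + 4·m_2 + 1·m_3 = 6(Δ_2 - Δ_1) = -84
  1·m_2 + 4·m_3 + 1·m_4 = 6(Δ_3 - Δ_2) = 90
Natural end conditions: m_0 = m_4 = 0.
Solving: m_0 = 0, m_1 = 177/7, m_2 = -246/7, m_3 = 219/7, m_4 = 0.
On [0, 1], g(x) = 4 - 115/14·x + 0·x² + 59/14·x³.
With x = 3/4: g(3/4) = -49/128.

-0.3828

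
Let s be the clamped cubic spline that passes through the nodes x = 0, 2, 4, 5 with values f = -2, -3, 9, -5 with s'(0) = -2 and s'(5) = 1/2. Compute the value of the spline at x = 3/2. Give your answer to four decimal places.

Write σ_i for s''(x_i). With h_i = 2, 2, 1 and divided differences Δ_i = -1/2, 6, -14, the continuity of s' gives the tridiagonal system
  2·σ_0 + 8·σ_1 + 2·σ_2 = 6(Δ_1 - Δ_0) = 39
  2·σ_1 + 6·σ_2 + 1·σ_3 = 6(Δ_2 - Δ_1) = -120
Clamped end conditions give two more equations: 2h_0·σ_0 + h_0·σ_1 = 6(Δ_0 - s'(0)) = 9 and h_2·σ_2 + 2h_2·σ_3 = 6(s'(5) - Δ_2) = 87.
Forward elimination and back-substitution give σ_0 = -241/46, σ_1 = 689/46, σ_2 = -809/23, σ_3 = 1405/23.
On [0, 2], s(x) = -2 - 2·x - 241/92·x² + 155/92·x³.
With x = 3/2: s(3/2) = -3833/736.

-5.2079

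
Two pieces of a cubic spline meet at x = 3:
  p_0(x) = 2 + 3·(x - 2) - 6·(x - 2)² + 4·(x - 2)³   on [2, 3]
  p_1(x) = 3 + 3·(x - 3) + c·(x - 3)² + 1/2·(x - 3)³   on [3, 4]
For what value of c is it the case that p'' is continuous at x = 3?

p_0''(x) = -12 + 24·(x - 2), so p_0''(3) = 12. On the right, p_1''(3) = 2c, so c = 6.

6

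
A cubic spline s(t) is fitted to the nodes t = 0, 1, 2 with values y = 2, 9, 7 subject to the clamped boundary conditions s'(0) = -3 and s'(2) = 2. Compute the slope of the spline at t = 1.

With M_i denoting the second derivative at x_i, h_i = 1, 1, and Δ_i = (y_(i+1) − y_i)/h_i = 7, -2:
  1·M_0 + 4·M_1 + 1·M_2 = 6(Δ_1 - Δ_0) = -54
Clamped end conditions give two more equations: 2h_0·M_0 + h_0·M_1 = 6(Δ_0 - s'(0)) = 60 and h_1·M_1 + 2h_1·M_2 = 6(s'(2) - Δ_1) = 24.
Solving: M_0 = 46, M_1 = -32, M_2 = 28.
On [1, 2], s'(t) = b_1 + 2c_1·(t - 1) + 3d_1·(t - 1)² with b_1 = Δ_1 - h_1(2M_1 + M_2)/6 = 4, c_1 = M_1/2 = -16, d_1 = (M_2 - M_1)/(6h_1) = 10. So s'(1) = 4.

4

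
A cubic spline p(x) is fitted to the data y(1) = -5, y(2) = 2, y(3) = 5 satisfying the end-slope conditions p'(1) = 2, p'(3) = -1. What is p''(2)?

-9

Let M_i = p''(x_i). Step sizes h_i = 1, 1; slopes of the chords Δ_i = (y_(i+1) - y_i)/h_i = 7, 3.
  1·M_0 + 4·M_1 + 1·M_2 = 6(Δ_1 - Δ_0) = -24
Clamped end conditions give two more equations: 2h_0·M_0 + h_0·M_1 = 6(Δ_0 - p'(1)) = 30 and h_1·M_1 + 2h_1·M_2 = 6(p'(3) - Δ_1) = -24.
Hence M_0 = 39/2, M_1 = -9, M_2 = -15/2.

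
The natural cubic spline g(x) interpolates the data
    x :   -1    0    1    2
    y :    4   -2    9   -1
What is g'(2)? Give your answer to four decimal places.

-16.7333

With σ_i denoting the second derivative at x_i, h_i = 1, 1, 1, and Δ_i = (y_(i+1) − y_i)/h_i = -6, 11, -10:
  1·σ_0 + 4·σ_1 + 1·σ_2 = 6(Δ_1 - Δ_0) = 102
  1·σ_1 + 4·σ_2 + 1·σ_3 = 6(Δ_2 - Δ_1) = -126
Natural end conditions: σ_0 = σ_3 = 0.
Solving the tridiagonal system: σ_0 = 0, σ_1 = 178/5, σ_2 = -202/5, σ_3 = 0.
On [1, 2], g'(x) = b_2 + 2c_2·(x - 1) + 3d_2·(x - 1)² with b_2 = Δ_2 - h_2(2σ_2 + σ_3)/6 = 52/15, c_2 = σ_2/2 = -101/5, d_2 = (σ_3 - σ_2)/(6h_2) = 101/15. So g'(2) = -251/15.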